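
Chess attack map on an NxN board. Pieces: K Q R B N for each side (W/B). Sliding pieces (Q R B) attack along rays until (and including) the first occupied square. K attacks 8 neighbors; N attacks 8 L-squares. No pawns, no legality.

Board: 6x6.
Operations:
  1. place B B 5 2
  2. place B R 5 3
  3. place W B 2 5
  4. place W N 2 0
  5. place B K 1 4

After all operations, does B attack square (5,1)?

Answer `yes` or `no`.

Op 1: place BB@(5,2)
Op 2: place BR@(5,3)
Op 3: place WB@(2,5)
Op 4: place WN@(2,0)
Op 5: place BK@(1,4)
Per-piece attacks for B:
  BK@(1,4): attacks (1,5) (1,3) (2,4) (0,4) (2,5) (2,3) (0,5) (0,3)
  BB@(5,2): attacks (4,3) (3,4) (2,5) (4,1) (3,0) [ray(-1,1) blocked at (2,5)]
  BR@(5,3): attacks (5,4) (5,5) (5,2) (4,3) (3,3) (2,3) (1,3) (0,3) [ray(0,-1) blocked at (5,2)]
B attacks (5,1): no

Answer: no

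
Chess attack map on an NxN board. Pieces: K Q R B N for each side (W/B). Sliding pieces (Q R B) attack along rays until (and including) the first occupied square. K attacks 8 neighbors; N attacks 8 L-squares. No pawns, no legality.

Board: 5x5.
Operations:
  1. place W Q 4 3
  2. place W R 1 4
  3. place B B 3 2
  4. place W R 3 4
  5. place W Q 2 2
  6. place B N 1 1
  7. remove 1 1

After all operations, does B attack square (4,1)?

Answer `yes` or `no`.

Answer: yes

Derivation:
Op 1: place WQ@(4,3)
Op 2: place WR@(1,4)
Op 3: place BB@(3,2)
Op 4: place WR@(3,4)
Op 5: place WQ@(2,2)
Op 6: place BN@(1,1)
Op 7: remove (1,1)
Per-piece attacks for B:
  BB@(3,2): attacks (4,3) (4,1) (2,3) (1,4) (2,1) (1,0) [ray(1,1) blocked at (4,3); ray(-1,1) blocked at (1,4)]
B attacks (4,1): yes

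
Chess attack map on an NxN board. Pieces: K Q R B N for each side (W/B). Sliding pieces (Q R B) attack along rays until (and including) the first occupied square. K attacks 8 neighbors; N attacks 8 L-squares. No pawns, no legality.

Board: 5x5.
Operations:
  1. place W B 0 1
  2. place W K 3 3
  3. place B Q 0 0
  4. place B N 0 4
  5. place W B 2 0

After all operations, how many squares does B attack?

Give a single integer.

Answer: 8

Derivation:
Op 1: place WB@(0,1)
Op 2: place WK@(3,3)
Op 3: place BQ@(0,0)
Op 4: place BN@(0,4)
Op 5: place WB@(2,0)
Per-piece attacks for B:
  BQ@(0,0): attacks (0,1) (1,0) (2,0) (1,1) (2,2) (3,3) [ray(0,1) blocked at (0,1); ray(1,0) blocked at (2,0); ray(1,1) blocked at (3,3)]
  BN@(0,4): attacks (1,2) (2,3)
Union (8 distinct): (0,1) (1,0) (1,1) (1,2) (2,0) (2,2) (2,3) (3,3)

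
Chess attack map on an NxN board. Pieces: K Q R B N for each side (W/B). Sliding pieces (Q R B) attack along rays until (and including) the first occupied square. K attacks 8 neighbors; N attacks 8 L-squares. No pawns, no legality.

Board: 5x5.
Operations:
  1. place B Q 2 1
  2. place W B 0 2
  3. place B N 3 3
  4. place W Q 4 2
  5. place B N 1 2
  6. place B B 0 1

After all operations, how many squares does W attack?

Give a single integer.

Answer: 13

Derivation:
Op 1: place BQ@(2,1)
Op 2: place WB@(0,2)
Op 3: place BN@(3,3)
Op 4: place WQ@(4,2)
Op 5: place BN@(1,2)
Op 6: place BB@(0,1)
Per-piece attacks for W:
  WB@(0,2): attacks (1,3) (2,4) (1,1) (2,0)
  WQ@(4,2): attacks (4,3) (4,4) (4,1) (4,0) (3,2) (2,2) (1,2) (3,3) (3,1) (2,0) [ray(-1,0) blocked at (1,2); ray(-1,1) blocked at (3,3)]
Union (13 distinct): (1,1) (1,2) (1,3) (2,0) (2,2) (2,4) (3,1) (3,2) (3,3) (4,0) (4,1) (4,3) (4,4)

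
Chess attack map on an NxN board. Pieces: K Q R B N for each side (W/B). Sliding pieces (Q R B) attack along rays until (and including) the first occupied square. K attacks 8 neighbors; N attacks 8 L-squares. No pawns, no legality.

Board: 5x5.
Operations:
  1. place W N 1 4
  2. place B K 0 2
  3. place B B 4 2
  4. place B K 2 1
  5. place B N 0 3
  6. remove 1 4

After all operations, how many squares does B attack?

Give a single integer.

Op 1: place WN@(1,4)
Op 2: place BK@(0,2)
Op 3: place BB@(4,2)
Op 4: place BK@(2,1)
Op 5: place BN@(0,3)
Op 6: remove (1,4)
Per-piece attacks for B:
  BK@(0,2): attacks (0,3) (0,1) (1,2) (1,3) (1,1)
  BN@(0,3): attacks (2,4) (1,1) (2,2)
  BK@(2,1): attacks (2,2) (2,0) (3,1) (1,1) (3,2) (3,0) (1,2) (1,0)
  BB@(4,2): attacks (3,3) (2,4) (3,1) (2,0)
Union (13 distinct): (0,1) (0,3) (1,0) (1,1) (1,2) (1,3) (2,0) (2,2) (2,4) (3,0) (3,1) (3,2) (3,3)

Answer: 13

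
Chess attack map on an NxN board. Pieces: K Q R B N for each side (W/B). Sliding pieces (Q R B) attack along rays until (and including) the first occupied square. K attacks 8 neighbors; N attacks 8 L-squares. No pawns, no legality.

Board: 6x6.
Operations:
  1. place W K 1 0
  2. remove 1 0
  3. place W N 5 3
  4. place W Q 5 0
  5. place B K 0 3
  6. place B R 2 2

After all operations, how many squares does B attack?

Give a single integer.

Op 1: place WK@(1,0)
Op 2: remove (1,0)
Op 3: place WN@(5,3)
Op 4: place WQ@(5,0)
Op 5: place BK@(0,3)
Op 6: place BR@(2,2)
Per-piece attacks for B:
  BK@(0,3): attacks (0,4) (0,2) (1,3) (1,4) (1,2)
  BR@(2,2): attacks (2,3) (2,4) (2,5) (2,1) (2,0) (3,2) (4,2) (5,2) (1,2) (0,2)
Union (13 distinct): (0,2) (0,4) (1,2) (1,3) (1,4) (2,0) (2,1) (2,3) (2,4) (2,5) (3,2) (4,2) (5,2)

Answer: 13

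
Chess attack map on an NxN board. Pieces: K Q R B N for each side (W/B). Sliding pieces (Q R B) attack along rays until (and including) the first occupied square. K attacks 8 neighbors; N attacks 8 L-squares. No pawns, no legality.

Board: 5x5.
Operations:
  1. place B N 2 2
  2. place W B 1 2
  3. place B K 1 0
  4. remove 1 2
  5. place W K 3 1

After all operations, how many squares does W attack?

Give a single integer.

Answer: 8

Derivation:
Op 1: place BN@(2,2)
Op 2: place WB@(1,2)
Op 3: place BK@(1,0)
Op 4: remove (1,2)
Op 5: place WK@(3,1)
Per-piece attacks for W:
  WK@(3,1): attacks (3,2) (3,0) (4,1) (2,1) (4,2) (4,0) (2,2) (2,0)
Union (8 distinct): (2,0) (2,1) (2,2) (3,0) (3,2) (4,0) (4,1) (4,2)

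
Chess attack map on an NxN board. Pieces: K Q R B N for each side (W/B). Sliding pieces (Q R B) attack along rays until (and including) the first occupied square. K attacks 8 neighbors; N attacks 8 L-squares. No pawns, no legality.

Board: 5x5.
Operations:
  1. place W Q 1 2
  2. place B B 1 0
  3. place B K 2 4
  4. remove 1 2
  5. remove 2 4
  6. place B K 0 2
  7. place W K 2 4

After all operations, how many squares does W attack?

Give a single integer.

Op 1: place WQ@(1,2)
Op 2: place BB@(1,0)
Op 3: place BK@(2,4)
Op 4: remove (1,2)
Op 5: remove (2,4)
Op 6: place BK@(0,2)
Op 7: place WK@(2,4)
Per-piece attacks for W:
  WK@(2,4): attacks (2,3) (3,4) (1,4) (3,3) (1,3)
Union (5 distinct): (1,3) (1,4) (2,3) (3,3) (3,4)

Answer: 5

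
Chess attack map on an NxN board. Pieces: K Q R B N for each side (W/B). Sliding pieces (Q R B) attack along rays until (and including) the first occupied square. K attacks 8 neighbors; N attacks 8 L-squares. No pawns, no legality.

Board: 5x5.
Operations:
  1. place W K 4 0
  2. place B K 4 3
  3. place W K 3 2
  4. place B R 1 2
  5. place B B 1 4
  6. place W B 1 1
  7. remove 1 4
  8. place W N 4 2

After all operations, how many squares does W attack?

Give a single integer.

Answer: 14

Derivation:
Op 1: place WK@(4,0)
Op 2: place BK@(4,3)
Op 3: place WK@(3,2)
Op 4: place BR@(1,2)
Op 5: place BB@(1,4)
Op 6: place WB@(1,1)
Op 7: remove (1,4)
Op 8: place WN@(4,2)
Per-piece attacks for W:
  WB@(1,1): attacks (2,2) (3,3) (4,4) (2,0) (0,2) (0,0)
  WK@(3,2): attacks (3,3) (3,1) (4,2) (2,2) (4,3) (4,1) (2,3) (2,1)
  WK@(4,0): attacks (4,1) (3,0) (3,1)
  WN@(4,2): attacks (3,4) (2,3) (3,0) (2,1)
Union (14 distinct): (0,0) (0,2) (2,0) (2,1) (2,2) (2,3) (3,0) (3,1) (3,3) (3,4) (4,1) (4,2) (4,3) (4,4)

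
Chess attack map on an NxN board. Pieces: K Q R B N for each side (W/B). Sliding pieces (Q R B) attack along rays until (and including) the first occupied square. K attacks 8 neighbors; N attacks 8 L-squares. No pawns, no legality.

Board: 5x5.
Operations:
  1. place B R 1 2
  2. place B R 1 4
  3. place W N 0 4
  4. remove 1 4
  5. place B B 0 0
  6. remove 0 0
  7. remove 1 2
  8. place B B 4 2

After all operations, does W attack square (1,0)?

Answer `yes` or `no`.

Op 1: place BR@(1,2)
Op 2: place BR@(1,4)
Op 3: place WN@(0,4)
Op 4: remove (1,4)
Op 5: place BB@(0,0)
Op 6: remove (0,0)
Op 7: remove (1,2)
Op 8: place BB@(4,2)
Per-piece attacks for W:
  WN@(0,4): attacks (1,2) (2,3)
W attacks (1,0): no

Answer: no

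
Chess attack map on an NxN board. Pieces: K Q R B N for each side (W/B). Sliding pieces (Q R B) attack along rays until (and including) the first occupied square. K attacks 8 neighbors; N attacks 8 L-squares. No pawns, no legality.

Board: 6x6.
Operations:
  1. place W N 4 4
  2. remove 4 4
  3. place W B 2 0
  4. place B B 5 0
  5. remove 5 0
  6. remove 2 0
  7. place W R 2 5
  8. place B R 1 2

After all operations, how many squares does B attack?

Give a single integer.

Answer: 10

Derivation:
Op 1: place WN@(4,4)
Op 2: remove (4,4)
Op 3: place WB@(2,0)
Op 4: place BB@(5,0)
Op 5: remove (5,0)
Op 6: remove (2,0)
Op 7: place WR@(2,5)
Op 8: place BR@(1,2)
Per-piece attacks for B:
  BR@(1,2): attacks (1,3) (1,4) (1,5) (1,1) (1,0) (2,2) (3,2) (4,2) (5,2) (0,2)
Union (10 distinct): (0,2) (1,0) (1,1) (1,3) (1,4) (1,5) (2,2) (3,2) (4,2) (5,2)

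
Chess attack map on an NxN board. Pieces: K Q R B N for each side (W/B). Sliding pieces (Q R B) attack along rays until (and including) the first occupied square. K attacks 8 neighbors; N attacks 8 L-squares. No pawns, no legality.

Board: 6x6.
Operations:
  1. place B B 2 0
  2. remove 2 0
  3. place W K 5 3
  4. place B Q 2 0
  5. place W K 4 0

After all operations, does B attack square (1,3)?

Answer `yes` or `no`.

Answer: no

Derivation:
Op 1: place BB@(2,0)
Op 2: remove (2,0)
Op 3: place WK@(5,3)
Op 4: place BQ@(2,0)
Op 5: place WK@(4,0)
Per-piece attacks for B:
  BQ@(2,0): attacks (2,1) (2,2) (2,3) (2,4) (2,5) (3,0) (4,0) (1,0) (0,0) (3,1) (4,2) (5,3) (1,1) (0,2) [ray(1,0) blocked at (4,0); ray(1,1) blocked at (5,3)]
B attacks (1,3): no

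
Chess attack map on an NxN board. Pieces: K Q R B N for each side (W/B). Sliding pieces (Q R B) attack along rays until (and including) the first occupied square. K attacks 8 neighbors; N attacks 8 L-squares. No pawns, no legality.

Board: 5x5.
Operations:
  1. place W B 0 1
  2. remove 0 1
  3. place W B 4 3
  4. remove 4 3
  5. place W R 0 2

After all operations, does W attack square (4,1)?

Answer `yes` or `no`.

Op 1: place WB@(0,1)
Op 2: remove (0,1)
Op 3: place WB@(4,3)
Op 4: remove (4,3)
Op 5: place WR@(0,2)
Per-piece attacks for W:
  WR@(0,2): attacks (0,3) (0,4) (0,1) (0,0) (1,2) (2,2) (3,2) (4,2)
W attacks (4,1): no

Answer: no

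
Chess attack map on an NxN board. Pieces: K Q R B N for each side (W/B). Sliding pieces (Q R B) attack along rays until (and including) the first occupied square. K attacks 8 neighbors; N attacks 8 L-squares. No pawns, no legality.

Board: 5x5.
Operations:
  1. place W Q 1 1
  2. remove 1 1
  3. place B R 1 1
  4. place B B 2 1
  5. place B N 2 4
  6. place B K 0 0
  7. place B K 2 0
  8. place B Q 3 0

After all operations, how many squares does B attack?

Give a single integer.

Answer: 17

Derivation:
Op 1: place WQ@(1,1)
Op 2: remove (1,1)
Op 3: place BR@(1,1)
Op 4: place BB@(2,1)
Op 5: place BN@(2,4)
Op 6: place BK@(0,0)
Op 7: place BK@(2,0)
Op 8: place BQ@(3,0)
Per-piece attacks for B:
  BK@(0,0): attacks (0,1) (1,0) (1,1)
  BR@(1,1): attacks (1,2) (1,3) (1,4) (1,0) (2,1) (0,1) [ray(1,0) blocked at (2,1)]
  BK@(2,0): attacks (2,1) (3,0) (1,0) (3,1) (1,1)
  BB@(2,1): attacks (3,2) (4,3) (3,0) (1,2) (0,3) (1,0) [ray(1,-1) blocked at (3,0)]
  BN@(2,4): attacks (3,2) (4,3) (1,2) (0,3)
  BQ@(3,0): attacks (3,1) (3,2) (3,3) (3,4) (4,0) (2,0) (4,1) (2,1) [ray(-1,0) blocked at (2,0); ray(-1,1) blocked at (2,1)]
Union (17 distinct): (0,1) (0,3) (1,0) (1,1) (1,2) (1,3) (1,4) (2,0) (2,1) (3,0) (3,1) (3,2) (3,3) (3,4) (4,0) (4,1) (4,3)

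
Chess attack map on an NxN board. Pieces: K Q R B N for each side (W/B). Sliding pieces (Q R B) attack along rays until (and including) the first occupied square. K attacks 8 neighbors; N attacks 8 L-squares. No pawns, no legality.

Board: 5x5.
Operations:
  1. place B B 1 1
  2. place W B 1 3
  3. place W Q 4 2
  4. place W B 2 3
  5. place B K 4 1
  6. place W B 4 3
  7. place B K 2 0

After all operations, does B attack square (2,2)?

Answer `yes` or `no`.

Answer: yes

Derivation:
Op 1: place BB@(1,1)
Op 2: place WB@(1,3)
Op 3: place WQ@(4,2)
Op 4: place WB@(2,3)
Op 5: place BK@(4,1)
Op 6: place WB@(4,3)
Op 7: place BK@(2,0)
Per-piece attacks for B:
  BB@(1,1): attacks (2,2) (3,3) (4,4) (2,0) (0,2) (0,0) [ray(1,-1) blocked at (2,0)]
  BK@(2,0): attacks (2,1) (3,0) (1,0) (3,1) (1,1)
  BK@(4,1): attacks (4,2) (4,0) (3,1) (3,2) (3,0)
B attacks (2,2): yes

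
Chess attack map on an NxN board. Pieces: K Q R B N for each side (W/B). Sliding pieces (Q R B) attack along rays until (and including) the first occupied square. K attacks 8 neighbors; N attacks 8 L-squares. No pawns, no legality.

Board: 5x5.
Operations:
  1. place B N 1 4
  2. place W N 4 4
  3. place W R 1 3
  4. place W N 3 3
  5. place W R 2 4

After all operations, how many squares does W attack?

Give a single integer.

Op 1: place BN@(1,4)
Op 2: place WN@(4,4)
Op 3: place WR@(1,3)
Op 4: place WN@(3,3)
Op 5: place WR@(2,4)
Per-piece attacks for W:
  WR@(1,3): attacks (1,4) (1,2) (1,1) (1,0) (2,3) (3,3) (0,3) [ray(0,1) blocked at (1,4); ray(1,0) blocked at (3,3)]
  WR@(2,4): attacks (2,3) (2,2) (2,1) (2,0) (3,4) (4,4) (1,4) [ray(1,0) blocked at (4,4); ray(-1,0) blocked at (1,4)]
  WN@(3,3): attacks (1,4) (4,1) (2,1) (1,2)
  WN@(4,4): attacks (3,2) (2,3)
Union (14 distinct): (0,3) (1,0) (1,1) (1,2) (1,4) (2,0) (2,1) (2,2) (2,3) (3,2) (3,3) (3,4) (4,1) (4,4)

Answer: 14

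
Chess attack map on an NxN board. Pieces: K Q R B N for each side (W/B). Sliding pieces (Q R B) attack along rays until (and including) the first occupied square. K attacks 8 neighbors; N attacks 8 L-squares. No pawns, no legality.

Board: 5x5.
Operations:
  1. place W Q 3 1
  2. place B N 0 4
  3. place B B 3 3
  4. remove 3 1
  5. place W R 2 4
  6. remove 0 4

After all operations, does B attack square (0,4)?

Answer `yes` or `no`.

Answer: no

Derivation:
Op 1: place WQ@(3,1)
Op 2: place BN@(0,4)
Op 3: place BB@(3,3)
Op 4: remove (3,1)
Op 5: place WR@(2,4)
Op 6: remove (0,4)
Per-piece attacks for B:
  BB@(3,3): attacks (4,4) (4,2) (2,4) (2,2) (1,1) (0,0) [ray(-1,1) blocked at (2,4)]
B attacks (0,4): no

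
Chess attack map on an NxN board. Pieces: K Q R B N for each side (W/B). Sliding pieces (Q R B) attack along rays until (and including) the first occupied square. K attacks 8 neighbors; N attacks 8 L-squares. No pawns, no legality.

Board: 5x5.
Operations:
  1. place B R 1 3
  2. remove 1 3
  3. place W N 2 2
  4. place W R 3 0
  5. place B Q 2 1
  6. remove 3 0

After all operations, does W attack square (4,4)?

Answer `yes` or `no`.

Op 1: place BR@(1,3)
Op 2: remove (1,3)
Op 3: place WN@(2,2)
Op 4: place WR@(3,0)
Op 5: place BQ@(2,1)
Op 6: remove (3,0)
Per-piece attacks for W:
  WN@(2,2): attacks (3,4) (4,3) (1,4) (0,3) (3,0) (4,1) (1,0) (0,1)
W attacks (4,4): no

Answer: no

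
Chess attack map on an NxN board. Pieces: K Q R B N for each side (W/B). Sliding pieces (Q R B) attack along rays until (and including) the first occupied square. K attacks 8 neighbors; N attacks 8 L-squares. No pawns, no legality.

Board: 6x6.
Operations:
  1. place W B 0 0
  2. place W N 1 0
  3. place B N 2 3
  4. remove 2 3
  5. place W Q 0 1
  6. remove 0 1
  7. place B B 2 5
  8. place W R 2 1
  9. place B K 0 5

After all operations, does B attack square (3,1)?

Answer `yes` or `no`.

Answer: no

Derivation:
Op 1: place WB@(0,0)
Op 2: place WN@(1,0)
Op 3: place BN@(2,3)
Op 4: remove (2,3)
Op 5: place WQ@(0,1)
Op 6: remove (0,1)
Op 7: place BB@(2,5)
Op 8: place WR@(2,1)
Op 9: place BK@(0,5)
Per-piece attacks for B:
  BK@(0,5): attacks (0,4) (1,5) (1,4)
  BB@(2,5): attacks (3,4) (4,3) (5,2) (1,4) (0,3)
B attacks (3,1): no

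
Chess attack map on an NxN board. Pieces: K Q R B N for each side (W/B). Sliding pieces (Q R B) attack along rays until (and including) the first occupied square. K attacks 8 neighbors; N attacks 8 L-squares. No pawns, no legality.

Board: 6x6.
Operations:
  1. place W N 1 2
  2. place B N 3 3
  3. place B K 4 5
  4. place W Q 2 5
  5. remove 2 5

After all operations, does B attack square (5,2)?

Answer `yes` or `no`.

Answer: yes

Derivation:
Op 1: place WN@(1,2)
Op 2: place BN@(3,3)
Op 3: place BK@(4,5)
Op 4: place WQ@(2,5)
Op 5: remove (2,5)
Per-piece attacks for B:
  BN@(3,3): attacks (4,5) (5,4) (2,5) (1,4) (4,1) (5,2) (2,1) (1,2)
  BK@(4,5): attacks (4,4) (5,5) (3,5) (5,4) (3,4)
B attacks (5,2): yes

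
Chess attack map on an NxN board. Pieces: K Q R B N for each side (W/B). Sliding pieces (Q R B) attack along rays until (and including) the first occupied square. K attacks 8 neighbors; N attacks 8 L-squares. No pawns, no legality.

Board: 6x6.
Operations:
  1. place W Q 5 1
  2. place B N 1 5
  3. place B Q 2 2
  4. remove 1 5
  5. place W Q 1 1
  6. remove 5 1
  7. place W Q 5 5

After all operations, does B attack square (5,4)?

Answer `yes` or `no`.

Op 1: place WQ@(5,1)
Op 2: place BN@(1,5)
Op 3: place BQ@(2,2)
Op 4: remove (1,5)
Op 5: place WQ@(1,1)
Op 6: remove (5,1)
Op 7: place WQ@(5,5)
Per-piece attacks for B:
  BQ@(2,2): attacks (2,3) (2,4) (2,5) (2,1) (2,0) (3,2) (4,2) (5,2) (1,2) (0,2) (3,3) (4,4) (5,5) (3,1) (4,0) (1,3) (0,4) (1,1) [ray(1,1) blocked at (5,5); ray(-1,-1) blocked at (1,1)]
B attacks (5,4): no

Answer: no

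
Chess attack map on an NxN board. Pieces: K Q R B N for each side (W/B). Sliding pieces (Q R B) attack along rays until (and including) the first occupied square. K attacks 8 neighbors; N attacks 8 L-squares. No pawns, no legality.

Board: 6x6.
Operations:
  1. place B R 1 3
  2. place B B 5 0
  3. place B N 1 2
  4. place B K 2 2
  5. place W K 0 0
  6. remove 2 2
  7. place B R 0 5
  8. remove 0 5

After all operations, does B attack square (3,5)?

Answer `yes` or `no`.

Answer: no

Derivation:
Op 1: place BR@(1,3)
Op 2: place BB@(5,0)
Op 3: place BN@(1,2)
Op 4: place BK@(2,2)
Op 5: place WK@(0,0)
Op 6: remove (2,2)
Op 7: place BR@(0,5)
Op 8: remove (0,5)
Per-piece attacks for B:
  BN@(1,2): attacks (2,4) (3,3) (0,4) (2,0) (3,1) (0,0)
  BR@(1,3): attacks (1,4) (1,5) (1,2) (2,3) (3,3) (4,3) (5,3) (0,3) [ray(0,-1) blocked at (1,2)]
  BB@(5,0): attacks (4,1) (3,2) (2,3) (1,4) (0,5)
B attacks (3,5): no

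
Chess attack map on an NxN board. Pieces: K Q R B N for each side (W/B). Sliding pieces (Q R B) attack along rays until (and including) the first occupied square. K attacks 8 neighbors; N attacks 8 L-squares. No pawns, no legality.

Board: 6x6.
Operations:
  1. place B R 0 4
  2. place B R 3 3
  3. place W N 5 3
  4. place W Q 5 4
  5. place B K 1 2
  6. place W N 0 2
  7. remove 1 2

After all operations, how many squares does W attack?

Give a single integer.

Answer: 14

Derivation:
Op 1: place BR@(0,4)
Op 2: place BR@(3,3)
Op 3: place WN@(5,3)
Op 4: place WQ@(5,4)
Op 5: place BK@(1,2)
Op 6: place WN@(0,2)
Op 7: remove (1,2)
Per-piece attacks for W:
  WN@(0,2): attacks (1,4) (2,3) (1,0) (2,1)
  WN@(5,3): attacks (4,5) (3,4) (4,1) (3,2)
  WQ@(5,4): attacks (5,5) (5,3) (4,4) (3,4) (2,4) (1,4) (0,4) (4,5) (4,3) (3,2) (2,1) (1,0) [ray(0,-1) blocked at (5,3); ray(-1,0) blocked at (0,4)]
Union (14 distinct): (0,4) (1,0) (1,4) (2,1) (2,3) (2,4) (3,2) (3,4) (4,1) (4,3) (4,4) (4,5) (5,3) (5,5)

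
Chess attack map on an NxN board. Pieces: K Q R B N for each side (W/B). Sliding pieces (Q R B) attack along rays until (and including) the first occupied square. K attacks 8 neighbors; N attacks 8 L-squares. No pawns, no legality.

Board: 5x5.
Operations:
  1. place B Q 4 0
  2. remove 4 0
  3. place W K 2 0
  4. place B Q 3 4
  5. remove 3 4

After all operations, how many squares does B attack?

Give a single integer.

Op 1: place BQ@(4,0)
Op 2: remove (4,0)
Op 3: place WK@(2,0)
Op 4: place BQ@(3,4)
Op 5: remove (3,4)
Per-piece attacks for B:
Union (0 distinct): (none)

Answer: 0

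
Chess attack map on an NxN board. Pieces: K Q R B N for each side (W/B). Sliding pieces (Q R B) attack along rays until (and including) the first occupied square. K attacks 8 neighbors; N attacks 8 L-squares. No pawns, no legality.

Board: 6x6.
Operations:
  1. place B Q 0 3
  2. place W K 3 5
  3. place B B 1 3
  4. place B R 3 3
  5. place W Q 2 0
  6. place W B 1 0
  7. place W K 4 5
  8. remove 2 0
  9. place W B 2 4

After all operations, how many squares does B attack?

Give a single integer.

Op 1: place BQ@(0,3)
Op 2: place WK@(3,5)
Op 3: place BB@(1,3)
Op 4: place BR@(3,3)
Op 5: place WQ@(2,0)
Op 6: place WB@(1,0)
Op 7: place WK@(4,5)
Op 8: remove (2,0)
Op 9: place WB@(2,4)
Per-piece attacks for B:
  BQ@(0,3): attacks (0,4) (0,5) (0,2) (0,1) (0,0) (1,3) (1,4) (2,5) (1,2) (2,1) (3,0) [ray(1,0) blocked at (1,3)]
  BB@(1,3): attacks (2,4) (2,2) (3,1) (4,0) (0,4) (0,2) [ray(1,1) blocked at (2,4)]
  BR@(3,3): attacks (3,4) (3,5) (3,2) (3,1) (3,0) (4,3) (5,3) (2,3) (1,3) [ray(0,1) blocked at (3,5); ray(-1,0) blocked at (1,3)]
Union (21 distinct): (0,0) (0,1) (0,2) (0,4) (0,5) (1,2) (1,3) (1,4) (2,1) (2,2) (2,3) (2,4) (2,5) (3,0) (3,1) (3,2) (3,4) (3,5) (4,0) (4,3) (5,3)

Answer: 21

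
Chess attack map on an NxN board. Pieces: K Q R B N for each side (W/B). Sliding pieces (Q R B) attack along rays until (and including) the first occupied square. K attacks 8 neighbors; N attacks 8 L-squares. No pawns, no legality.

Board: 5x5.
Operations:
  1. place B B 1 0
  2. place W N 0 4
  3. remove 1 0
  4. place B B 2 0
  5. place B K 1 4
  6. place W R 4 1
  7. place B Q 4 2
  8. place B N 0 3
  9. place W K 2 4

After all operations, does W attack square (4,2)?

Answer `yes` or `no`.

Answer: yes

Derivation:
Op 1: place BB@(1,0)
Op 2: place WN@(0,4)
Op 3: remove (1,0)
Op 4: place BB@(2,0)
Op 5: place BK@(1,4)
Op 6: place WR@(4,1)
Op 7: place BQ@(4,2)
Op 8: place BN@(0,3)
Op 9: place WK@(2,4)
Per-piece attacks for W:
  WN@(0,4): attacks (1,2) (2,3)
  WK@(2,4): attacks (2,3) (3,4) (1,4) (3,3) (1,3)
  WR@(4,1): attacks (4,2) (4,0) (3,1) (2,1) (1,1) (0,1) [ray(0,1) blocked at (4,2)]
W attacks (4,2): yes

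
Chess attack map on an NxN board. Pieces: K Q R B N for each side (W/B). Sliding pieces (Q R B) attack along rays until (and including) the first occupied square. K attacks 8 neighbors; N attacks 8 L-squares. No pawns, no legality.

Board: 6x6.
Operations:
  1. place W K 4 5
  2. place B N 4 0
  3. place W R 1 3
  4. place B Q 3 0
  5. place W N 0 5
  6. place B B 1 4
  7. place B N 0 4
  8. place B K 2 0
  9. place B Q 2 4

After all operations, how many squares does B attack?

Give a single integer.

Op 1: place WK@(4,5)
Op 2: place BN@(4,0)
Op 3: place WR@(1,3)
Op 4: place BQ@(3,0)
Op 5: place WN@(0,5)
Op 6: place BB@(1,4)
Op 7: place BN@(0,4)
Op 8: place BK@(2,0)
Op 9: place BQ@(2,4)
Per-piece attacks for B:
  BN@(0,4): attacks (2,5) (1,2) (2,3)
  BB@(1,4): attacks (2,5) (2,3) (3,2) (4,1) (5,0) (0,5) (0,3) [ray(-1,1) blocked at (0,5)]
  BK@(2,0): attacks (2,1) (3,0) (1,0) (3,1) (1,1)
  BQ@(2,4): attacks (2,5) (2,3) (2,2) (2,1) (2,0) (3,4) (4,4) (5,4) (1,4) (3,5) (3,3) (4,2) (5,1) (1,5) (1,3) [ray(0,-1) blocked at (2,0); ray(-1,0) blocked at (1,4); ray(-1,-1) blocked at (1,3)]
  BQ@(3,0): attacks (3,1) (3,2) (3,3) (3,4) (3,5) (4,0) (2,0) (4,1) (5,2) (2,1) (1,2) (0,3) [ray(1,0) blocked at (4,0); ray(-1,0) blocked at (2,0)]
  BN@(4,0): attacks (5,2) (3,2) (2,1)
Union (27 distinct): (0,3) (0,5) (1,0) (1,1) (1,2) (1,3) (1,4) (1,5) (2,0) (2,1) (2,2) (2,3) (2,5) (3,0) (3,1) (3,2) (3,3) (3,4) (3,5) (4,0) (4,1) (4,2) (4,4) (5,0) (5,1) (5,2) (5,4)

Answer: 27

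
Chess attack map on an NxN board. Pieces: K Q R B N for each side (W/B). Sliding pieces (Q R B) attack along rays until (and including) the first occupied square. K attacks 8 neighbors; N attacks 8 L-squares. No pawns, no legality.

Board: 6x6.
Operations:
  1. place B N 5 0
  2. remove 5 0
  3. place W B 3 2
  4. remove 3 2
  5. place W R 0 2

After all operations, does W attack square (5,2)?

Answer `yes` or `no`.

Answer: yes

Derivation:
Op 1: place BN@(5,0)
Op 2: remove (5,0)
Op 3: place WB@(3,2)
Op 4: remove (3,2)
Op 5: place WR@(0,2)
Per-piece attacks for W:
  WR@(0,2): attacks (0,3) (0,4) (0,5) (0,1) (0,0) (1,2) (2,2) (3,2) (4,2) (5,2)
W attacks (5,2): yes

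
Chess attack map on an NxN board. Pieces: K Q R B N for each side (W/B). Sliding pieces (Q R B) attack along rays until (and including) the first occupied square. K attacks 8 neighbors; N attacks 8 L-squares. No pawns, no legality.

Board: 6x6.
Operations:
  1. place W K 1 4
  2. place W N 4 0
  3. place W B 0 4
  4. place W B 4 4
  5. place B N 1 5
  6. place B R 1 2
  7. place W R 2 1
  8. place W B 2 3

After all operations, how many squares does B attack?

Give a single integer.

Answer: 12

Derivation:
Op 1: place WK@(1,4)
Op 2: place WN@(4,0)
Op 3: place WB@(0,4)
Op 4: place WB@(4,4)
Op 5: place BN@(1,5)
Op 6: place BR@(1,2)
Op 7: place WR@(2,1)
Op 8: place WB@(2,3)
Per-piece attacks for B:
  BR@(1,2): attacks (1,3) (1,4) (1,1) (1,0) (2,2) (3,2) (4,2) (5,2) (0,2) [ray(0,1) blocked at (1,4)]
  BN@(1,5): attacks (2,3) (3,4) (0,3)
Union (12 distinct): (0,2) (0,3) (1,0) (1,1) (1,3) (1,4) (2,2) (2,3) (3,2) (3,4) (4,2) (5,2)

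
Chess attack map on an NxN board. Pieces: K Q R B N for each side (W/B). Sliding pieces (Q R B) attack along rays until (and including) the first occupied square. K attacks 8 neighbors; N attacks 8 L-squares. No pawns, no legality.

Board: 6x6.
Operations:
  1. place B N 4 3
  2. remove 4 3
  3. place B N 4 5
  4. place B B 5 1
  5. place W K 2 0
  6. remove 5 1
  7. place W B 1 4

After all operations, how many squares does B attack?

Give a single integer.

Op 1: place BN@(4,3)
Op 2: remove (4,3)
Op 3: place BN@(4,5)
Op 4: place BB@(5,1)
Op 5: place WK@(2,0)
Op 6: remove (5,1)
Op 7: place WB@(1,4)
Per-piece attacks for B:
  BN@(4,5): attacks (5,3) (3,3) (2,4)
Union (3 distinct): (2,4) (3,3) (5,3)

Answer: 3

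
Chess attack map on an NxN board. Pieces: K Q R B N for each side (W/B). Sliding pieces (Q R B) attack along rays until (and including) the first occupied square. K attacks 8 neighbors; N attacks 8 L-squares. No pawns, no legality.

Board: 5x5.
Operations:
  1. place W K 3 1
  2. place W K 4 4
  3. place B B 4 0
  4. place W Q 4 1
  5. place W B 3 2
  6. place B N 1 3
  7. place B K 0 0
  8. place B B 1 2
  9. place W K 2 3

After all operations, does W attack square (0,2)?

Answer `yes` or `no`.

Op 1: place WK@(3,1)
Op 2: place WK@(4,4)
Op 3: place BB@(4,0)
Op 4: place WQ@(4,1)
Op 5: place WB@(3,2)
Op 6: place BN@(1,3)
Op 7: place BK@(0,0)
Op 8: place BB@(1,2)
Op 9: place WK@(2,3)
Per-piece attacks for W:
  WK@(2,3): attacks (2,4) (2,2) (3,3) (1,3) (3,4) (3,2) (1,4) (1,2)
  WK@(3,1): attacks (3,2) (3,0) (4,1) (2,1) (4,2) (4,0) (2,2) (2,0)
  WB@(3,2): attacks (4,3) (4,1) (2,3) (2,1) (1,0) [ray(1,-1) blocked at (4,1); ray(-1,1) blocked at (2,3)]
  WQ@(4,1): attacks (4,2) (4,3) (4,4) (4,0) (3,1) (3,2) (3,0) [ray(0,1) blocked at (4,4); ray(0,-1) blocked at (4,0); ray(-1,0) blocked at (3,1); ray(-1,1) blocked at (3,2)]
  WK@(4,4): attacks (4,3) (3,4) (3,3)
W attacks (0,2): no

Answer: no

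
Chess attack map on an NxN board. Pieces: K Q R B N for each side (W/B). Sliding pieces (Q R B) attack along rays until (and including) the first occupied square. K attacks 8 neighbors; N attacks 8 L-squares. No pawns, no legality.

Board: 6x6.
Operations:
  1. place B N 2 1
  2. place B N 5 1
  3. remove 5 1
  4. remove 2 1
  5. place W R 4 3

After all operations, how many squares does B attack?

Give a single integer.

Op 1: place BN@(2,1)
Op 2: place BN@(5,1)
Op 3: remove (5,1)
Op 4: remove (2,1)
Op 5: place WR@(4,3)
Per-piece attacks for B:
Union (0 distinct): (none)

Answer: 0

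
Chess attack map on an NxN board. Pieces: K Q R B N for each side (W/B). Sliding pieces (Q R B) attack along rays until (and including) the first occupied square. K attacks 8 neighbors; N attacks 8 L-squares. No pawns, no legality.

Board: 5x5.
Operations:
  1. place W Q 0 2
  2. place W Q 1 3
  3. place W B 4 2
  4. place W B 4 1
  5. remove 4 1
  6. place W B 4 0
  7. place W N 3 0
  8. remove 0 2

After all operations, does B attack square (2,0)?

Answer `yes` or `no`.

Op 1: place WQ@(0,2)
Op 2: place WQ@(1,3)
Op 3: place WB@(4,2)
Op 4: place WB@(4,1)
Op 5: remove (4,1)
Op 6: place WB@(4,0)
Op 7: place WN@(3,0)
Op 8: remove (0,2)
Per-piece attacks for B:
B attacks (2,0): no

Answer: no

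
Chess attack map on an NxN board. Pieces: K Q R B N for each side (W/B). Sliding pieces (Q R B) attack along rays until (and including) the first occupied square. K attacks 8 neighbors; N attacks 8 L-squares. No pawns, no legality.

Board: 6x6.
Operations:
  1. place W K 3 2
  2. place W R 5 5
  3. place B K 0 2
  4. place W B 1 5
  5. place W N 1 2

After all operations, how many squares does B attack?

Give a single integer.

Answer: 5

Derivation:
Op 1: place WK@(3,2)
Op 2: place WR@(5,5)
Op 3: place BK@(0,2)
Op 4: place WB@(1,5)
Op 5: place WN@(1,2)
Per-piece attacks for B:
  BK@(0,2): attacks (0,3) (0,1) (1,2) (1,3) (1,1)
Union (5 distinct): (0,1) (0,3) (1,1) (1,2) (1,3)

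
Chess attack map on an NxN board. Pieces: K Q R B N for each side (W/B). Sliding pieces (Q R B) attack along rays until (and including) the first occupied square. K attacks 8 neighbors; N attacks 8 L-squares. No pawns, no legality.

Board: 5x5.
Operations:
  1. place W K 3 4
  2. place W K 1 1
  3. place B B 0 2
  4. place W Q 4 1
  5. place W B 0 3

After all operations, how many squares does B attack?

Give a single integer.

Answer: 3

Derivation:
Op 1: place WK@(3,4)
Op 2: place WK@(1,1)
Op 3: place BB@(0,2)
Op 4: place WQ@(4,1)
Op 5: place WB@(0,3)
Per-piece attacks for B:
  BB@(0,2): attacks (1,3) (2,4) (1,1) [ray(1,-1) blocked at (1,1)]
Union (3 distinct): (1,1) (1,3) (2,4)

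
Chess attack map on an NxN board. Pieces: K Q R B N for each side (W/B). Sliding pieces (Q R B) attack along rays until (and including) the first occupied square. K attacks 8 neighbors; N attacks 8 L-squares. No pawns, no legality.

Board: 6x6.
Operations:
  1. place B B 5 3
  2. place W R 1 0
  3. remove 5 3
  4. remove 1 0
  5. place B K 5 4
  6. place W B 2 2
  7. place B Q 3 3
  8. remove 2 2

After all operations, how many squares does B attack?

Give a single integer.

Op 1: place BB@(5,3)
Op 2: place WR@(1,0)
Op 3: remove (5,3)
Op 4: remove (1,0)
Op 5: place BK@(5,4)
Op 6: place WB@(2,2)
Op 7: place BQ@(3,3)
Op 8: remove (2,2)
Per-piece attacks for B:
  BQ@(3,3): attacks (3,4) (3,5) (3,2) (3,1) (3,0) (4,3) (5,3) (2,3) (1,3) (0,3) (4,4) (5,5) (4,2) (5,1) (2,4) (1,5) (2,2) (1,1) (0,0)
  BK@(5,4): attacks (5,5) (5,3) (4,4) (4,5) (4,3)
Union (20 distinct): (0,0) (0,3) (1,1) (1,3) (1,5) (2,2) (2,3) (2,4) (3,0) (3,1) (3,2) (3,4) (3,5) (4,2) (4,3) (4,4) (4,5) (5,1) (5,3) (5,5)

Answer: 20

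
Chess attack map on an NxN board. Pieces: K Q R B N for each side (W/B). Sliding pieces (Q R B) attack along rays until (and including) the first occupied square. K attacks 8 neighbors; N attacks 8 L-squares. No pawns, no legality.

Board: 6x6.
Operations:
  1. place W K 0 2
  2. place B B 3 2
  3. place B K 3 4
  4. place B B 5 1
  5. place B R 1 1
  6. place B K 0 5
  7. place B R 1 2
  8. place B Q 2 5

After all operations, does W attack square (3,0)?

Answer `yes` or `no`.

Op 1: place WK@(0,2)
Op 2: place BB@(3,2)
Op 3: place BK@(3,4)
Op 4: place BB@(5,1)
Op 5: place BR@(1,1)
Op 6: place BK@(0,5)
Op 7: place BR@(1,2)
Op 8: place BQ@(2,5)
Per-piece attacks for W:
  WK@(0,2): attacks (0,3) (0,1) (1,2) (1,3) (1,1)
W attacks (3,0): no

Answer: no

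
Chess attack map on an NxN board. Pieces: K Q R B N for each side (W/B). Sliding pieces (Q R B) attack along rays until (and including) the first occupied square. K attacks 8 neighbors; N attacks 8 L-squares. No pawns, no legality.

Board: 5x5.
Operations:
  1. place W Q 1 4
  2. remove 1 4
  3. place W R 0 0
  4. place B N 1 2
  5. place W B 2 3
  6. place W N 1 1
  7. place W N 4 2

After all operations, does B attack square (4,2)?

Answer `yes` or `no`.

Answer: no

Derivation:
Op 1: place WQ@(1,4)
Op 2: remove (1,4)
Op 3: place WR@(0,0)
Op 4: place BN@(1,2)
Op 5: place WB@(2,3)
Op 6: place WN@(1,1)
Op 7: place WN@(4,2)
Per-piece attacks for B:
  BN@(1,2): attacks (2,4) (3,3) (0,4) (2,0) (3,1) (0,0)
B attacks (4,2): no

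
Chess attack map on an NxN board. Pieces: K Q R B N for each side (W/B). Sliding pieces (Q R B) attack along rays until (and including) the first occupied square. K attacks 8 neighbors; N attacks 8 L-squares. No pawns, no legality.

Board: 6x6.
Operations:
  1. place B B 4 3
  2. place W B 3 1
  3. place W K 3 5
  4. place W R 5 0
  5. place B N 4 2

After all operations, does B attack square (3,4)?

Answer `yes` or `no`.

Op 1: place BB@(4,3)
Op 2: place WB@(3,1)
Op 3: place WK@(3,5)
Op 4: place WR@(5,0)
Op 5: place BN@(4,2)
Per-piece attacks for B:
  BN@(4,2): attacks (5,4) (3,4) (2,3) (5,0) (3,0) (2,1)
  BB@(4,3): attacks (5,4) (5,2) (3,4) (2,5) (3,2) (2,1) (1,0)
B attacks (3,4): yes

Answer: yes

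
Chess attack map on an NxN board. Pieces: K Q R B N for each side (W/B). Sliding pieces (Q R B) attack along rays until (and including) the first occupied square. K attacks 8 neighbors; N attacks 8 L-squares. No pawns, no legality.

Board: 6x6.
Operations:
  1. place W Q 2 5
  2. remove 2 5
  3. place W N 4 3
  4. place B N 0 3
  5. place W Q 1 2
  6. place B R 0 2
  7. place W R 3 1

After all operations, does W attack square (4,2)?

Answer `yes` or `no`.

Op 1: place WQ@(2,5)
Op 2: remove (2,5)
Op 3: place WN@(4,3)
Op 4: place BN@(0,3)
Op 5: place WQ@(1,2)
Op 6: place BR@(0,2)
Op 7: place WR@(3,1)
Per-piece attacks for W:
  WQ@(1,2): attacks (1,3) (1,4) (1,5) (1,1) (1,0) (2,2) (3,2) (4,2) (5,2) (0,2) (2,3) (3,4) (4,5) (2,1) (3,0) (0,3) (0,1) [ray(-1,0) blocked at (0,2); ray(-1,1) blocked at (0,3)]
  WR@(3,1): attacks (3,2) (3,3) (3,4) (3,5) (3,0) (4,1) (5,1) (2,1) (1,1) (0,1)
  WN@(4,3): attacks (5,5) (3,5) (2,4) (5,1) (3,1) (2,2)
W attacks (4,2): yes

Answer: yes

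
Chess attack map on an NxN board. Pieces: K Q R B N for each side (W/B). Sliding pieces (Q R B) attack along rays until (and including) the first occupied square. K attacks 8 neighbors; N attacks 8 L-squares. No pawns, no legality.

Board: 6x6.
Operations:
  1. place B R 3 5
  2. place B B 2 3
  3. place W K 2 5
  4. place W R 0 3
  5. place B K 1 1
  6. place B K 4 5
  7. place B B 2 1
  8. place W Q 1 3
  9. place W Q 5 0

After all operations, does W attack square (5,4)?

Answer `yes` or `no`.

Answer: yes

Derivation:
Op 1: place BR@(3,5)
Op 2: place BB@(2,3)
Op 3: place WK@(2,5)
Op 4: place WR@(0,3)
Op 5: place BK@(1,1)
Op 6: place BK@(4,5)
Op 7: place BB@(2,1)
Op 8: place WQ@(1,3)
Op 9: place WQ@(5,0)
Per-piece attacks for W:
  WR@(0,3): attacks (0,4) (0,5) (0,2) (0,1) (0,0) (1,3) [ray(1,0) blocked at (1,3)]
  WQ@(1,3): attacks (1,4) (1,5) (1,2) (1,1) (2,3) (0,3) (2,4) (3,5) (2,2) (3,1) (4,0) (0,4) (0,2) [ray(0,-1) blocked at (1,1); ray(1,0) blocked at (2,3); ray(-1,0) blocked at (0,3); ray(1,1) blocked at (3,5)]
  WK@(2,5): attacks (2,4) (3,5) (1,5) (3,4) (1,4)
  WQ@(5,0): attacks (5,1) (5,2) (5,3) (5,4) (5,5) (4,0) (3,0) (2,0) (1,0) (0,0) (4,1) (3,2) (2,3) [ray(-1,1) blocked at (2,3)]
W attacks (5,4): yes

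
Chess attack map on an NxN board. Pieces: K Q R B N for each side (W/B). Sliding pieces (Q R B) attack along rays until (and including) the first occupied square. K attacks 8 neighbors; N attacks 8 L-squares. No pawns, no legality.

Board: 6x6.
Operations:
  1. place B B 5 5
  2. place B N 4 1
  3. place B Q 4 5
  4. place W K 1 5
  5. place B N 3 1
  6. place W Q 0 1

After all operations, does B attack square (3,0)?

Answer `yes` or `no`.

Op 1: place BB@(5,5)
Op 2: place BN@(4,1)
Op 3: place BQ@(4,5)
Op 4: place WK@(1,5)
Op 5: place BN@(3,1)
Op 6: place WQ@(0,1)
Per-piece attacks for B:
  BN@(3,1): attacks (4,3) (5,2) (2,3) (1,2) (5,0) (1,0)
  BN@(4,1): attacks (5,3) (3,3) (2,2) (2,0)
  BQ@(4,5): attacks (4,4) (4,3) (4,2) (4,1) (5,5) (3,5) (2,5) (1,5) (5,4) (3,4) (2,3) (1,2) (0,1) [ray(0,-1) blocked at (4,1); ray(1,0) blocked at (5,5); ray(-1,0) blocked at (1,5); ray(-1,-1) blocked at (0,1)]
  BB@(5,5): attacks (4,4) (3,3) (2,2) (1,1) (0,0)
B attacks (3,0): no

Answer: no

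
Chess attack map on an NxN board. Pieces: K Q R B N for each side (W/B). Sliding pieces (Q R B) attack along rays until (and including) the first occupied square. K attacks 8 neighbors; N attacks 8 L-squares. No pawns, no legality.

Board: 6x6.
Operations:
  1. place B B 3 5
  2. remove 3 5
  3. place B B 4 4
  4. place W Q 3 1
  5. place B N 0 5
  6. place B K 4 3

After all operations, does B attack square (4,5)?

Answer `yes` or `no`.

Op 1: place BB@(3,5)
Op 2: remove (3,5)
Op 3: place BB@(4,4)
Op 4: place WQ@(3,1)
Op 5: place BN@(0,5)
Op 6: place BK@(4,3)
Per-piece attacks for B:
  BN@(0,5): attacks (1,3) (2,4)
  BK@(4,3): attacks (4,4) (4,2) (5,3) (3,3) (5,4) (5,2) (3,4) (3,2)
  BB@(4,4): attacks (5,5) (5,3) (3,5) (3,3) (2,2) (1,1) (0,0)
B attacks (4,5): no

Answer: no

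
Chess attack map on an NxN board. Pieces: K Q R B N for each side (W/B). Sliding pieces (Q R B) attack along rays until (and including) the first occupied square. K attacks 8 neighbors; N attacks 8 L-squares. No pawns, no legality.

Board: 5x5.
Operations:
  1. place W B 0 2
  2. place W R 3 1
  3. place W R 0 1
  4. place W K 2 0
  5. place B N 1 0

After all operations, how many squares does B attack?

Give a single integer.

Op 1: place WB@(0,2)
Op 2: place WR@(3,1)
Op 3: place WR@(0,1)
Op 4: place WK@(2,0)
Op 5: place BN@(1,0)
Per-piece attacks for B:
  BN@(1,0): attacks (2,2) (3,1) (0,2)
Union (3 distinct): (0,2) (2,2) (3,1)

Answer: 3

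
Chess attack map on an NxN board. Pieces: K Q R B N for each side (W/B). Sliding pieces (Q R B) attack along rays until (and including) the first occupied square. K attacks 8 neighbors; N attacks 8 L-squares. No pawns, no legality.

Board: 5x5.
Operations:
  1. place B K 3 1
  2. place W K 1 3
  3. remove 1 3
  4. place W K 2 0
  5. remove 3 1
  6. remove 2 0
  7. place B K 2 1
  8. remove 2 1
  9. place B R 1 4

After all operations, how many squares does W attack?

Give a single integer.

Op 1: place BK@(3,1)
Op 2: place WK@(1,3)
Op 3: remove (1,3)
Op 4: place WK@(2,0)
Op 5: remove (3,1)
Op 6: remove (2,0)
Op 7: place BK@(2,1)
Op 8: remove (2,1)
Op 9: place BR@(1,4)
Per-piece attacks for W:
Union (0 distinct): (none)

Answer: 0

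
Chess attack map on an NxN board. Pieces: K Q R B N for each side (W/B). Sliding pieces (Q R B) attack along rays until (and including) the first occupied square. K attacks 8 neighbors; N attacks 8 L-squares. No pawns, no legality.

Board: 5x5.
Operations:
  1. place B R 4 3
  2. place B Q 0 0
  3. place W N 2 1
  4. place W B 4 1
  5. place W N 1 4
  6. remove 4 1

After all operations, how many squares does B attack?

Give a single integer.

Answer: 16

Derivation:
Op 1: place BR@(4,3)
Op 2: place BQ@(0,0)
Op 3: place WN@(2,1)
Op 4: place WB@(4,1)
Op 5: place WN@(1,4)
Op 6: remove (4,1)
Per-piece attacks for B:
  BQ@(0,0): attacks (0,1) (0,2) (0,3) (0,4) (1,0) (2,0) (3,0) (4,0) (1,1) (2,2) (3,3) (4,4)
  BR@(4,3): attacks (4,4) (4,2) (4,1) (4,0) (3,3) (2,3) (1,3) (0,3)
Union (16 distinct): (0,1) (0,2) (0,3) (0,4) (1,0) (1,1) (1,3) (2,0) (2,2) (2,3) (3,0) (3,3) (4,0) (4,1) (4,2) (4,4)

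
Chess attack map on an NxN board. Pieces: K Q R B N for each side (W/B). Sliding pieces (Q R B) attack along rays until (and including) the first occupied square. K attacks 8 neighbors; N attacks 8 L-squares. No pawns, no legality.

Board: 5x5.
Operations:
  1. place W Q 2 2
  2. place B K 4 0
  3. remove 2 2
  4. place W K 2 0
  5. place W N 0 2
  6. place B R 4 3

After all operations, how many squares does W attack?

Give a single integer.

Op 1: place WQ@(2,2)
Op 2: place BK@(4,0)
Op 3: remove (2,2)
Op 4: place WK@(2,0)
Op 5: place WN@(0,2)
Op 6: place BR@(4,3)
Per-piece attacks for W:
  WN@(0,2): attacks (1,4) (2,3) (1,0) (2,1)
  WK@(2,0): attacks (2,1) (3,0) (1,0) (3,1) (1,1)
Union (7 distinct): (1,0) (1,1) (1,4) (2,1) (2,3) (3,0) (3,1)

Answer: 7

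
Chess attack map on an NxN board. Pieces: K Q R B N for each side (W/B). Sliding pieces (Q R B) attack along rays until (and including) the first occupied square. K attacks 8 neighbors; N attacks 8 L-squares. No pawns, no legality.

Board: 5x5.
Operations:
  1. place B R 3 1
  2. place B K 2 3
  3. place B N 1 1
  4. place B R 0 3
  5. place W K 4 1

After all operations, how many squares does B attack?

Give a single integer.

Op 1: place BR@(3,1)
Op 2: place BK@(2,3)
Op 3: place BN@(1,1)
Op 4: place BR@(0,3)
Op 5: place WK@(4,1)
Per-piece attacks for B:
  BR@(0,3): attacks (0,4) (0,2) (0,1) (0,0) (1,3) (2,3) [ray(1,0) blocked at (2,3)]
  BN@(1,1): attacks (2,3) (3,2) (0,3) (3,0)
  BK@(2,3): attacks (2,4) (2,2) (3,3) (1,3) (3,4) (3,2) (1,4) (1,2)
  BR@(3,1): attacks (3,2) (3,3) (3,4) (3,0) (4,1) (2,1) (1,1) [ray(1,0) blocked at (4,1); ray(-1,0) blocked at (1,1)]
Union (18 distinct): (0,0) (0,1) (0,2) (0,3) (0,4) (1,1) (1,2) (1,3) (1,4) (2,1) (2,2) (2,3) (2,4) (3,0) (3,2) (3,3) (3,4) (4,1)

Answer: 18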